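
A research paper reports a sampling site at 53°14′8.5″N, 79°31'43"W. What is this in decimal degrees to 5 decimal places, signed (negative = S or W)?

53.23569, -79.52861

φ: 14′ + 8.5″ = 14.14167′; 53 + 14.14167/60 = 53.235694
N ⇒ keep positive
λ: 31′ + 43″ = 31.71667′; 79 + 31.71667/60 = 79.528611
W ⇒ negate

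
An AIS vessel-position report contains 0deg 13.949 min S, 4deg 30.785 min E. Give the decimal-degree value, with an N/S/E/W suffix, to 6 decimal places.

0.232483° S, 4.513083° E

Lat: 0 + 13.949/60 = 0.2324833
Lon: 4 + 30.785/60 = 4.5130833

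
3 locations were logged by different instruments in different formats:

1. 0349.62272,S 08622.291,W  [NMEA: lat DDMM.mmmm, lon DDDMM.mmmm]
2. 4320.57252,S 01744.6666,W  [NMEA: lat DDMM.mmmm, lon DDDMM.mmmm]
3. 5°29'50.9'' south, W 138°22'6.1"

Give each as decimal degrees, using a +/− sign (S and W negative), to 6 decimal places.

1. -3.827045, -86.371517
2. -43.342875, -17.744443
3. -5.497472, -138.368361

Point 1:
  Latitude: split at 2 digits → 03° and 49.62272′; 3 + 49.62272/60 = 3.8270453
  S → negative
  Longitude: split at 3 digits → 086° and 22.291′; 86 + 22.291/60 = 86.3715167
  W ⇒ negate
Point 2:
  Lat: split at 2 digits → 43° and 20.57252′; 43 + 20.57252/60 = 43.3428753
  hemisphere S, so the sign is −
  Lon: split at 3 digits → 017° and 44.6666′; 17 + 44.6666/60 = 17.7444433
  hemisphere W, so the sign is −
Point 3:
  Lat: 29′ + 50.9″ = 29.84833′; 5 + 29.84833/60 = 5.4974722
  S ⇒ negate
  λ: 22′ + 6.1″ = 22.10167′; 138 + 22.10167/60 = 138.3683611
  W → negative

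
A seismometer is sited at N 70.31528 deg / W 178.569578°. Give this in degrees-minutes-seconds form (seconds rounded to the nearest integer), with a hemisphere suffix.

70°18′55″ N, 178°34′10″ W

Lat: 0.315280 × 60 = 18.91680′ → 18′, remainder × 60 = 55.01″
Longitude: whole degrees 178; 34.17468′ → 34′ and 10.48″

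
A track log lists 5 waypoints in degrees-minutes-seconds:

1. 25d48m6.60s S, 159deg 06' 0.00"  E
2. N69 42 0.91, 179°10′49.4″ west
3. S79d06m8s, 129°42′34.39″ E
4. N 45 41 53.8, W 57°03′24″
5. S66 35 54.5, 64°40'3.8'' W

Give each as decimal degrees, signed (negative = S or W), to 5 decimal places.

Point 1:
  Lat: 25 + 48/60 + 6.6/3600 = 25.801833
  hemisphere S, so the sign is −
  λ: 159 + 6/60 + 0/3600 = 159.100000
  E → positive
Point 2:
  Lat: 42′ + 0.91″ = 42.01517′; 69 + 42.01517/60 = 69.700253
  N → positive
  λ: 179° + 10/60 + 49.4/3600 = 179 + 0.166667 + 0.013722 = 179.180389
  hemisphere W, so the sign is −
Point 3:
  φ: 79° + 6/60 + 8/3600 = 79 + 0.100000 + 0.002222 = 79.102222
  S → negative
  Longitude: 42′ + 34.39″ = 42.57317′; 129 + 42.57317/60 = 129.709553
  E → positive
Point 4:
  φ: 45 + 41/60 + 53.8/3600 = 45.698278
  N ⇒ keep positive
  λ: 3′ + 24″ = 3.40000′; 57 + 3.40000/60 = 57.056667
  W → negative
Point 5:
  Lat: 35′ + 54.5″ = 35.90833′; 66 + 35.90833/60 = 66.598472
  hemisphere S, so the sign is −
  λ: 40′ + 3.8″ = 40.06333′; 64 + 40.06333/60 = 64.667722
  hemisphere W, so the sign is −

1. -25.80183, 159.10000
2. 69.70025, -179.18039
3. -79.10222, 129.70955
4. 45.69828, -57.05667
5. -66.59847, -64.66772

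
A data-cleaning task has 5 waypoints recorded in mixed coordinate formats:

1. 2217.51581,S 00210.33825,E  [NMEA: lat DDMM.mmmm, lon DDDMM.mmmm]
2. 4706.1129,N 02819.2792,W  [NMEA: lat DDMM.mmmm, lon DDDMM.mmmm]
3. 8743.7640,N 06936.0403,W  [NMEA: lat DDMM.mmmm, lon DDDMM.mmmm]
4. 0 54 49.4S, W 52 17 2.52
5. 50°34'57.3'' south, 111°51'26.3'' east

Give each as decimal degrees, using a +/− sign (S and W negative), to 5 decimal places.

1. -22.29193, 2.17230
2. 47.10188, -28.32132
3. 87.72940, -69.60067
4. -0.91372, -52.28403
5. -50.58258, 111.85731

Point 1:
  Latitude: degrees = first 2 digits = 22, minutes = 17.51581; 22 + 17.51581/60 = 22.291930
  hemisphere S, so the sign is −
  λ: degrees = first 3 digits = 2, minutes = 10.33825; 2 + 10.33825/60 = 2.172304
  E ⇒ keep positive
Point 2:
  Lat: split at 2 digits → 47° and 6.1129′; 47 + 6.1129/60 = 47.101882
  N → positive
  Lon: split at 3 digits → 028° and 19.2792′; 28 + 19.2792/60 = 28.321320
  W → negative
Point 3:
  φ: split at 2 digits → 87° and 43.764′; 87 + 43.764/60 = 87.729400
  N ⇒ keep positive
  Lon: split at 3 digits → 069° and 36.0403′; 69 + 36.0403/60 = 69.600672
  W → negative
Point 4:
  Lat: 0° + 54/60 + 49.4/3600 = 0 + 0.900000 + 0.013722 = 0.913722
  hemisphere S, so the sign is −
  λ: 17′ + 2.52″ = 17.04200′; 52 + 17.04200/60 = 52.284033
  hemisphere W, so the sign is −
Point 5:
  Latitude: 50 + 34/60 + 57.3/3600 = 50.582583
  hemisphere S, so the sign is −
  Longitude: 111° + 51/60 + 26.3/3600 = 111 + 0.850000 + 0.007306 = 111.857306
  E → positive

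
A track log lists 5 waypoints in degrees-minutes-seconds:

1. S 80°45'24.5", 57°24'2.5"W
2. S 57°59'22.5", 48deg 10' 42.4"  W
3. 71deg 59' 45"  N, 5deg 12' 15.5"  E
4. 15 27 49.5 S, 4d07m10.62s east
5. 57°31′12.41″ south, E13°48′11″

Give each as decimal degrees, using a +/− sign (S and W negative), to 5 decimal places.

1. -80.75681, -57.40069
2. -57.98958, -48.17844
3. 71.99583, 5.20431
4. -15.46375, 4.11962
5. -57.52011, 13.80306

Point 1:
  Lat: 45′ + 24.5″ = 45.40833′; 80 + 45.40833/60 = 80.756806
  S ⇒ negate
  Longitude: 24′ + 2.5″ = 24.04167′; 57 + 24.04167/60 = 57.400694
  W → negative
Point 2:
  Lat: 59′ + 22.5″ = 59.37500′; 57 + 59.37500/60 = 57.989583
  S → negative
  Lon: 48 + 10/60 + 42.4/3600 = 48.178444
  W → negative
Point 3:
  Latitude: 59′ + 45″ = 59.75000′; 71 + 59.75000/60 = 71.995833
  N → positive
  λ: 12′ + 15.5″ = 12.25833′; 5 + 12.25833/60 = 5.204306
  E → positive
Point 4:
  φ: 27′ + 49.5″ = 27.82500′; 15 + 27.82500/60 = 15.463750
  hemisphere S, so the sign is −
  Lon: 4° + 7/60 + 10.62/3600 = 4 + 0.116667 + 0.002950 = 4.119617
  E → positive
Point 5:
  Lat: 57° + 31/60 + 12.41/3600 = 57 + 0.516667 + 0.003447 = 57.520114
  hemisphere S, so the sign is −
  Lon: 13 + 48/60 + 11/3600 = 13.803056
  E ⇒ keep positive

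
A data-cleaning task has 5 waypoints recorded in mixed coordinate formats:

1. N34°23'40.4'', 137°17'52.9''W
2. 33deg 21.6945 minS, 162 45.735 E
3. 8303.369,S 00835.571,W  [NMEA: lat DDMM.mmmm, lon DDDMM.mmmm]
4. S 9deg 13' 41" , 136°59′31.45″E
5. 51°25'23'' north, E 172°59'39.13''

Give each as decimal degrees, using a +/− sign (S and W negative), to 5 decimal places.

1. 34.39456, -137.29803
2. -33.36158, 162.76225
3. -83.05615, -8.59285
4. -9.22806, 136.99207
5. 51.42306, 172.99420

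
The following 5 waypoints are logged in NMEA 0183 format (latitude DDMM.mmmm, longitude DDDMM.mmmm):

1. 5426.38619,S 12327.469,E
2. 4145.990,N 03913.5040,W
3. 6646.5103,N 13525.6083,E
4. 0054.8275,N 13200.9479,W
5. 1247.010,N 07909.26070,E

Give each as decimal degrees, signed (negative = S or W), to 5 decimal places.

1. -54.43977, 123.45782
2. 41.76650, -39.22507
3. 66.77517, 135.42681
4. 0.91379, -132.01580
5. 12.78350, 79.15435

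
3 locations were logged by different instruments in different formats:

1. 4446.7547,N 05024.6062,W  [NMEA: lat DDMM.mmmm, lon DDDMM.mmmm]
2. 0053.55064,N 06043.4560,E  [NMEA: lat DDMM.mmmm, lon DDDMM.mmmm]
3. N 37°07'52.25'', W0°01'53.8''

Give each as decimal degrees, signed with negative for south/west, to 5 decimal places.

1. 44.77925, -50.41010
2. 0.89251, 60.72427
3. 37.13118, -0.03161

Point 1:
  φ: degrees = first 2 digits = 44, minutes = 46.7547; 44 + 46.7547/60 = 44.779245
  N ⇒ keep positive
  λ: degrees = first 3 digits = 50, minutes = 24.6062; 50 + 24.6062/60 = 50.410103
  W → negative
Point 2:
  Lat: degrees = first 2 digits = 0, minutes = 53.55064; 0 + 53.55064/60 = 0.892511
  N → positive
  Lon: split at 3 digits → 060° and 43.456′; 60 + 43.456/60 = 60.724267
  E → positive
Point 3:
  Lat: 37 + 7/60 + 52.25/3600 = 37.131181
  N ⇒ keep positive
  Longitude: 0° + 1/60 + 53.8/3600 = 0 + 0.016667 + 0.014944 = 0.031611
  W ⇒ negate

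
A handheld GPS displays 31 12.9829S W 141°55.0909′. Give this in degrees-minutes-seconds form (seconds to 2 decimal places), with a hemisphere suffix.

Latitude: fractional minutes 0.98290 × 60 = 58.9740″
Longitude: fractional minutes 0.09090 × 60 = 5.4540″

31°12′58.97″ S, 141°55′5.45″ W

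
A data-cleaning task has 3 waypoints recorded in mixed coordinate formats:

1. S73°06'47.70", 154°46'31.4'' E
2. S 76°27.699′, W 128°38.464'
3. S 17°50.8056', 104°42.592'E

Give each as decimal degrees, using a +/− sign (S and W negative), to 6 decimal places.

1. -73.113250, 154.775389
2. -76.461650, -128.641067
3. -17.846760, 104.709867

Point 1:
  Latitude: 6′ + 47.7″ = 6.79500′; 73 + 6.79500/60 = 73.1132500
  S ⇒ negate
  λ: 154 + 46/60 + 31.4/3600 = 154.7753889
  E ⇒ keep positive
Point 2:
  φ: 27.699′ = 0.461650°; total 76.4616500
  S ⇒ negate
  Longitude: 128 + 38.464/60 = 128.6410667
  W ⇒ negate
Point 3:
  φ: 17 + 50.8056/60 = 17.8467600
  S ⇒ negate
  Lon: 104 + 42.592/60 = 104.7098667
  E ⇒ keep positive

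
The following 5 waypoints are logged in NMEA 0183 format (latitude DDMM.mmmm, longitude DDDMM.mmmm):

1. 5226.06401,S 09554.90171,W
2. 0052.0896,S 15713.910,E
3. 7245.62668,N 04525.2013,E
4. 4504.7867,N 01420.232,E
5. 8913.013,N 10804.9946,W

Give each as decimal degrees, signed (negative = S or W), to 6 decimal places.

1. -52.434400, -95.915029
2. -0.868160, 157.231833
3. 72.760445, 45.420022
4. 45.079778, 14.337200
5. 89.216883, -108.083243

Point 1:
  Latitude: degrees = first 2 digits = 52, minutes = 26.06401; 52 + 26.06401/60 = 52.4344002
  S → negative
  λ: split at 3 digits → 095° and 54.90171′; 95 + 54.90171/60 = 95.9150285
  W ⇒ negate
Point 2:
  φ: degrees = first 2 digits = 0, minutes = 52.0896; 0 + 52.0896/60 = 0.8681600
  hemisphere S, so the sign is −
  Longitude: degrees = first 3 digits = 157, minutes = 13.91; 157 + 13.91/60 = 157.2318333
  E → positive
Point 3:
  Latitude: degrees = first 2 digits = 72, minutes = 45.62668; 72 + 45.62668/60 = 72.7604447
  N ⇒ keep positive
  Longitude: split at 3 digits → 045° and 25.2013′; 45 + 25.2013/60 = 45.4200217
  E → positive
Point 4:
  Latitude: split at 2 digits → 45° and 4.7867′; 45 + 4.7867/60 = 45.0797783
  N → positive
  Lon: degrees = first 3 digits = 14, minutes = 20.232; 14 + 20.232/60 = 14.3372000
  E ⇒ keep positive
Point 5:
  Latitude: split at 2 digits → 89° and 13.013′; 89 + 13.013/60 = 89.2168833
  N → positive
  λ: degrees = first 3 digits = 108, minutes = 4.9946; 108 + 4.9946/60 = 108.0832433
  W → negative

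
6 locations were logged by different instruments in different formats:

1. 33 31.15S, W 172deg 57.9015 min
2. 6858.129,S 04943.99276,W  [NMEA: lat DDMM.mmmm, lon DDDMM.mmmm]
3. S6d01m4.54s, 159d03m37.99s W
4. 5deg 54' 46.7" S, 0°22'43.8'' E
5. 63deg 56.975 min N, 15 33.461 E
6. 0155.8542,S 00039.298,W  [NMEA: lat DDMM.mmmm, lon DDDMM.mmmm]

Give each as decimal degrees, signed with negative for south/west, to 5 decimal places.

1. -33.51917, -172.96503
2. -68.96882, -49.73321
3. -6.01793, -159.06055
4. -5.91297, 0.37883
5. 63.94958, 15.55768
6. -1.93090, -0.65497

Point 1:
  Lat: 31.15′ = 0.519167°; total 33.519167
  S ⇒ negate
  λ: 172 + 57.9015/60 = 172.965025
  W → negative
Point 2:
  Lat: split at 2 digits → 68° and 58.129′; 68 + 58.129/60 = 68.968817
  hemisphere S, so the sign is −
  Lon: split at 3 digits → 049° and 43.99276′; 49 + 43.99276/60 = 49.733213
  W ⇒ negate
Point 3:
  Lat: 6 + 1/60 + 4.54/3600 = 6.017928
  hemisphere S, so the sign is −
  Longitude: 3′ + 37.99″ = 3.63317′; 159 + 3.63317/60 = 159.060553
  hemisphere W, so the sign is −
Point 4:
  Lat: 5° + 54/60 + 46.7/3600 = 5 + 0.900000 + 0.012972 = 5.912972
  S ⇒ negate
  λ: 0 + 22/60 + 43.8/3600 = 0.378833
  E ⇒ keep positive
Point 5:
  φ: 56.975′ = 0.949583°; total 63.949583
  N ⇒ keep positive
  λ: 33.461′ = 0.557683°; total 15.557683
  E → positive
Point 6:
  Latitude: split at 2 digits → 01° and 55.8542′; 1 + 55.8542/60 = 1.930903
  S → negative
  Lon: degrees = first 3 digits = 0, minutes = 39.298; 0 + 39.298/60 = 0.654967
  W → negative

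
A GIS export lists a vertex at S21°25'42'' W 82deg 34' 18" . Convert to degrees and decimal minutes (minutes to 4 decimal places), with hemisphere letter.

21° 25.7000′ S, 82° 34.3000′ W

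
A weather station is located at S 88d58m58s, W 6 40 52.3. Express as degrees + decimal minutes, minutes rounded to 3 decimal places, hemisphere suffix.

Latitude: seconds/60 = 0.96667; minutes = 58 + 0.96667 = 58.96667
λ: seconds/60 = 0.87167; minutes = 40 + 0.87167 = 40.87167

88° 58.967′ S, 6° 40.872′ W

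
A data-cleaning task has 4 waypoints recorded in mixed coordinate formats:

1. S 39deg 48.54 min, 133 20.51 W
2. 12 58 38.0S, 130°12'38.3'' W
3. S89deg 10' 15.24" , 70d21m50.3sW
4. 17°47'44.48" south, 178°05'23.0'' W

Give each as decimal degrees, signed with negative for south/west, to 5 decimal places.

1. -39.80900, -133.34183
2. -12.97722, -130.21064
3. -89.17090, -70.36397
4. -17.79569, -178.08972

Point 1:
  φ: 48.54′ = 0.809000°; total 39.809000
  hemisphere S, so the sign is −
  Longitude: 133 + 20.51/60 = 133.341833
  hemisphere W, so the sign is −
Point 2:
  Lat: 58′ + 38″ = 58.63333′; 12 + 58.63333/60 = 12.977222
  hemisphere S, so the sign is −
  Lon: 12′ + 38.3″ = 12.63833′; 130 + 12.63833/60 = 130.210639
  hemisphere W, so the sign is −
Point 3:
  φ: 89° + 10/60 + 15.24/3600 = 89 + 0.166667 + 0.004233 = 89.170900
  hemisphere S, so the sign is −
  λ: 21′ + 50.3″ = 21.83833′; 70 + 21.83833/60 = 70.363972
  W ⇒ negate
Point 4:
  Latitude: 17° + 47/60 + 44.48/3600 = 17 + 0.783333 + 0.012356 = 17.795689
  S → negative
  Lon: 178° + 5/60 + 23/3600 = 178 + 0.083333 + 0.006389 = 178.089722
  hemisphere W, so the sign is −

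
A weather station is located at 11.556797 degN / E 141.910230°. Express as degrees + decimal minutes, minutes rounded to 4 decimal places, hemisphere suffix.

φ: minutes = (11.556797 − 11) × 60 = 33.407820
λ: minutes = (141.910230 − 141) × 60 = 54.613800

11° 33.4078′ N, 141° 54.6138′ E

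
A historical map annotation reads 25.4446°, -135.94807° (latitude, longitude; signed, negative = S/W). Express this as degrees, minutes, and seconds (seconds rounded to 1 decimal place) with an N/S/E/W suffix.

φ: 0.444600° → 26.67600′; 0.67600 × 60 = 40.560″
Longitude is negative → W; |value| = 135.948070
Longitude: 0.948070° → 56.88420′; 0.88420 × 60 = 53.052″

25°26′40.6″ N, 135°56′53.1″ W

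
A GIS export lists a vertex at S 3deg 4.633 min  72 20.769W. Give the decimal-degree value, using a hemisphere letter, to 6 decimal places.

Latitude: 4.633′ = 0.077217°; total 3.0772167
Longitude: 20.769′ = 0.346150°; total 72.3461500

3.077217° S, 72.346150° W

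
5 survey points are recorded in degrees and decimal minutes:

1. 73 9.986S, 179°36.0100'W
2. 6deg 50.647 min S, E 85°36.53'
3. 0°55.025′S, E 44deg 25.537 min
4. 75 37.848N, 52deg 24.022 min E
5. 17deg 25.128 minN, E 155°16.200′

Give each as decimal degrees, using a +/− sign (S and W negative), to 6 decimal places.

1. -73.166433, -179.600167
2. -6.844117, 85.608833
3. -0.917083, 44.425617
4. 75.630800, 52.400367
5. 17.418800, 155.270000

Point 1:
  Latitude: 9.986′ = 0.166433°; total 73.1664333
  hemisphere S, so the sign is −
  λ: 36.01′ = 0.600167°; total 179.6001667
  W ⇒ negate
Point 2:
  Latitude: 50.647′ = 0.844117°; total 6.8441167
  S ⇒ negate
  λ: 36.53′ = 0.608833°; total 85.6088333
  E ⇒ keep positive
Point 3:
  φ: 0 + 55.025/60 = 0.9170833
  hemisphere S, so the sign is −
  Lon: 44 + 25.537/60 = 44.4256167
  E ⇒ keep positive
Point 4:
  Lat: 75 + 37.848/60 = 75.6308000
  N → positive
  Lon: 52 + 24.022/60 = 52.4003667
  E ⇒ keep positive
Point 5:
  Latitude: 17 + 25.128/60 = 17.4188000
  N ⇒ keep positive
  Longitude: 16.2′ = 0.270000°; total 155.2700000
  E → positive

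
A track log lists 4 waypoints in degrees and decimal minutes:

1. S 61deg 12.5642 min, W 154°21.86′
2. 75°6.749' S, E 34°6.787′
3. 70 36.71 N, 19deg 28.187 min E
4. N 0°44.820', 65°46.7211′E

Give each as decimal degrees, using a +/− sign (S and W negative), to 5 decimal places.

Point 1:
  φ: 12.5642′ = 0.209403°; total 61.209403
  S → negative
  λ: 154 + 21.86/60 = 154.364333
  hemisphere W, so the sign is −
Point 2:
  Lat: 75 + 6.749/60 = 75.112483
  S ⇒ negate
  Longitude: 34 + 6.787/60 = 34.113117
  E ⇒ keep positive
Point 3:
  Latitude: 70 + 36.71/60 = 70.611833
  N → positive
  Lon: 28.187′ = 0.469783°; total 19.469783
  E ⇒ keep positive
Point 4:
  Latitude: 0 + 44.82/60 = 0.747000
  N → positive
  Lon: 65 + 46.7211/60 = 65.778685
  E → positive

1. -61.20940, -154.36433
2. -75.11248, 34.11312
3. 70.61183, 19.46978
4. 0.74700, 65.77869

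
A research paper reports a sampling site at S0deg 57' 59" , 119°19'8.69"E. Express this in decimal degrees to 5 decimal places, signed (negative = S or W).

-0.96639, 119.31908

Latitude: 0° + 57/60 + 59/3600 = 0 + 0.950000 + 0.016389 = 0.966389
S → negative
λ: 119 + 19/60 + 8.69/3600 = 119.319081
E → positive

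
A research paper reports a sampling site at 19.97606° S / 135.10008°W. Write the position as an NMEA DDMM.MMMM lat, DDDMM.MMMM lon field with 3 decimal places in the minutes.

Lat: fractional part 0.976060 → 58.56360 minutes
Lon: fractional part 0.100080 → 6.00480 minutes

1958.564,S / 13506.005,W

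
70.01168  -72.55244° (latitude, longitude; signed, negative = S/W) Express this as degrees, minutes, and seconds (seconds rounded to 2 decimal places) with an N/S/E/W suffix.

70°00′42.05″ N, 72°33′8.78″ W

φ: whole degrees 70; 0.70080′ → 0′ and 42.0480″
Longitude is negative → W; |value| = 72.552440
Lon: 0.552440 × 60 = 33.14640′ → 33′, remainder × 60 = 8.7840″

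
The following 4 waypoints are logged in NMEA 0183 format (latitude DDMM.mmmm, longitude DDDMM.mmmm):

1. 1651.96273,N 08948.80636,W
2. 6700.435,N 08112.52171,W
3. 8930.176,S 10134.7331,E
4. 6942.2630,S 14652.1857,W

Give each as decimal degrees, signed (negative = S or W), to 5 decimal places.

1. 16.86605, -89.81344
2. 67.00725, -81.20870
3. -89.50293, 101.57889
4. -69.70438, -146.86976

Point 1:
  φ: degrees = first 2 digits = 16, minutes = 51.96273; 16 + 51.96273/60 = 16.866046
  N ⇒ keep positive
  Longitude: degrees = first 3 digits = 89, minutes = 48.80636; 89 + 48.80636/60 = 89.813439
  hemisphere W, so the sign is −
Point 2:
  Latitude: degrees = first 2 digits = 67, minutes = 0.435; 67 + 0.435/60 = 67.007250
  N ⇒ keep positive
  Lon: degrees = first 3 digits = 81, minutes = 12.52171; 81 + 12.52171/60 = 81.208695
  W ⇒ negate
Point 3:
  Latitude: degrees = first 2 digits = 89, minutes = 30.176; 89 + 30.176/60 = 89.502933
  hemisphere S, so the sign is −
  Lon: degrees = first 3 digits = 101, minutes = 34.7331; 101 + 34.7331/60 = 101.578885
  E → positive
Point 4:
  Lat: split at 2 digits → 69° and 42.263′; 69 + 42.263/60 = 69.704383
  hemisphere S, so the sign is −
  Longitude: split at 3 digits → 146° and 52.1857′; 146 + 52.1857/60 = 146.869762
  W → negative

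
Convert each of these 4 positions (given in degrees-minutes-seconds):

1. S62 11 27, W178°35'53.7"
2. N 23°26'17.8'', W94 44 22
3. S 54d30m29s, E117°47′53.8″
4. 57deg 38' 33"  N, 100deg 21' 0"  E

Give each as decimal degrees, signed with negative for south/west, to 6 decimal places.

1. -62.190833, -178.598250
2. 23.438278, -94.739444
3. -54.508056, 117.798278
4. 57.642500, 100.350000

Point 1:
  Latitude: 62 + 11/60 + 27/3600 = 62.1908333
  S → negative
  λ: 178 + 35/60 + 53.7/3600 = 178.5982500
  W ⇒ negate
Point 2:
  Lat: 26′ + 17.8″ = 26.29667′; 23 + 26.29667/60 = 23.4382778
  N ⇒ keep positive
  λ: 94° + 44/60 + 22/3600 = 94 + 0.733333 + 0.006111 = 94.7394444
  W → negative
Point 3:
  φ: 54 + 30/60 + 29/3600 = 54.5080556
  S ⇒ negate
  Lon: 117° + 47/60 + 53.8/3600 = 117 + 0.783333 + 0.014944 = 117.7982778
  E ⇒ keep positive
Point 4:
  φ: 57 + 38/60 + 33/3600 = 57.6425000
  N → positive
  λ: 100° + 21/60 + 0/3600 = 100 + 0.350000 + 0.000000 = 100.3500000
  E ⇒ keep positive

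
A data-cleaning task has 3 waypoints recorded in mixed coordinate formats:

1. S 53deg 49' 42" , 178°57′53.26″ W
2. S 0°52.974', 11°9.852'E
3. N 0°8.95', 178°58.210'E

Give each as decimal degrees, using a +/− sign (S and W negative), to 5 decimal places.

1. -53.82833, -178.96479
2. -0.88290, 11.16420
3. 0.14917, 178.97017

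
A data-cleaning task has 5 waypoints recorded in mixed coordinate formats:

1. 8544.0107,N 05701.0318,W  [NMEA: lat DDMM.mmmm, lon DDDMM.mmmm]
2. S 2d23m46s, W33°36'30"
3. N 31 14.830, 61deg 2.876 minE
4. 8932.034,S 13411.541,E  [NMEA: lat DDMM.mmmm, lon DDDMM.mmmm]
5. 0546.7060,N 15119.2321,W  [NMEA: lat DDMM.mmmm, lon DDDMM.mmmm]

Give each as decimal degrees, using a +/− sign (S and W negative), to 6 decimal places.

Point 1:
  Latitude: degrees = first 2 digits = 85, minutes = 44.0107; 85 + 44.0107/60 = 85.7335117
  N ⇒ keep positive
  Longitude: split at 3 digits → 057° and 1.0318′; 57 + 1.0318/60 = 57.0171967
  W ⇒ negate
Point 2:
  φ: 23′ + 46″ = 23.76667′; 2 + 23.76667/60 = 2.3961111
  S → negative
  Lon: 36′ + 30″ = 36.50000′; 33 + 36.50000/60 = 33.6083333
  hemisphere W, so the sign is −
Point 3:
  φ: 31 + 14.83/60 = 31.2471667
  N ⇒ keep positive
  Longitude: 2.876′ = 0.047933°; total 61.0479333
  E → positive
Point 4:
  Latitude: degrees = first 2 digits = 89, minutes = 32.034; 89 + 32.034/60 = 89.5339000
  hemisphere S, so the sign is −
  Lon: degrees = first 3 digits = 134, minutes = 11.541; 134 + 11.541/60 = 134.1923500
  E → positive
Point 5:
  φ: split at 2 digits → 05° and 46.706′; 5 + 46.706/60 = 5.7784333
  N → positive
  Longitude: split at 3 digits → 151° and 19.2321′; 151 + 19.2321/60 = 151.3205350
  W ⇒ negate

1. 85.733512, -57.017197
2. -2.396111, -33.608333
3. 31.247167, 61.047933
4. -89.533900, 134.192350
5. 5.778433, -151.320535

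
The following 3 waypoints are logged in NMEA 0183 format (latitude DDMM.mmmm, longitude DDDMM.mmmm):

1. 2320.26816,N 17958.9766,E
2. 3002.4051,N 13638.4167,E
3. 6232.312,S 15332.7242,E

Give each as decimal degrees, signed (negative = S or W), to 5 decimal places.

Point 1:
  Lat: split at 2 digits → 23° and 20.26816′; 23 + 20.26816/60 = 23.337803
  N → positive
  Lon: split at 3 digits → 179° and 58.9766′; 179 + 58.9766/60 = 179.982943
  E → positive
Point 2:
  Lat: split at 2 digits → 30° and 2.4051′; 30 + 2.4051/60 = 30.040085
  N → positive
  Longitude: degrees = first 3 digits = 136, minutes = 38.4167; 136 + 38.4167/60 = 136.640278
  E → positive
Point 3:
  φ: degrees = first 2 digits = 62, minutes = 32.312; 62 + 32.312/60 = 62.538533
  S → negative
  Lon: split at 3 digits → 153° and 32.7242′; 153 + 32.7242/60 = 153.545403
  E ⇒ keep positive

1. 23.33780, 179.98294
2. 30.04009, 136.64028
3. -62.53853, 153.54540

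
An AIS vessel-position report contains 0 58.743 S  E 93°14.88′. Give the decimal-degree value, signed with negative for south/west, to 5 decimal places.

φ: 0 + 58.743/60 = 0.979050
S → negative
λ: 14.88′ = 0.248000°; total 93.248000
E → positive

-0.97905, 93.24800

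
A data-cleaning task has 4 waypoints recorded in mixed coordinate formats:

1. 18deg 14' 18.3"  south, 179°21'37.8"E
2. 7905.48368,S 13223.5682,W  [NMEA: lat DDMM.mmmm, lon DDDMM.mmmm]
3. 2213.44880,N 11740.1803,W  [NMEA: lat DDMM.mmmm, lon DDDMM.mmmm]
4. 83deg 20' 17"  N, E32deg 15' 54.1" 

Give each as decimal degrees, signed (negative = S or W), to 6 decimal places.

Point 1:
  Latitude: 18° + 14/60 + 18.3/3600 = 18 + 0.233333 + 0.005083 = 18.2384167
  hemisphere S, so the sign is −
  λ: 179 + 21/60 + 37.8/3600 = 179.3605000
  E → positive
Point 2:
  Lat: degrees = first 2 digits = 79, minutes = 5.48368; 79 + 5.48368/60 = 79.0913947
  hemisphere S, so the sign is −
  Longitude: split at 3 digits → 132° and 23.5682′; 132 + 23.5682/60 = 132.3928033
  W ⇒ negate
Point 3:
  Lat: split at 2 digits → 22° and 13.4488′; 22 + 13.4488/60 = 22.2241467
  N ⇒ keep positive
  λ: degrees = first 3 digits = 117, minutes = 40.1803; 117 + 40.1803/60 = 117.6696717
  W ⇒ negate
Point 4:
  φ: 83 + 20/60 + 17/3600 = 83.3380556
  N ⇒ keep positive
  Longitude: 15′ + 54.1″ = 15.90167′; 32 + 15.90167/60 = 32.2650278
  E → positive

1. -18.238417, 179.360500
2. -79.091395, -132.392803
3. 22.224147, -117.669672
4. 83.338056, 32.265028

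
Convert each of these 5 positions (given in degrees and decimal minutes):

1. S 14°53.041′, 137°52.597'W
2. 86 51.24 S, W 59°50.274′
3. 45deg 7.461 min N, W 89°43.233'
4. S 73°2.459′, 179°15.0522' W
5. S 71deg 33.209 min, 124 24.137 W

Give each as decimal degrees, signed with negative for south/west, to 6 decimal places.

Point 1:
  Latitude: 14 + 53.041/60 = 14.8840167
  S ⇒ negate
  Longitude: 137 + 52.597/60 = 137.8766167
  W ⇒ negate
Point 2:
  φ: 51.24′ = 0.854000°; total 86.8540000
  hemisphere S, so the sign is −
  λ: 59 + 50.274/60 = 59.8379000
  hemisphere W, so the sign is −
Point 3:
  Latitude: 45 + 7.461/60 = 45.1243500
  N ⇒ keep positive
  λ: 89 + 43.233/60 = 89.7205500
  hemisphere W, so the sign is −
Point 4:
  φ: 2.459′ = 0.040983°; total 73.0409833
  hemisphere S, so the sign is −
  Lon: 179 + 15.0522/60 = 179.2508700
  W ⇒ negate
Point 5:
  Lat: 71 + 33.209/60 = 71.5534833
  S ⇒ negate
  Lon: 124 + 24.137/60 = 124.4022833
  W → negative

1. -14.884017, -137.876617
2. -86.854000, -59.837900
3. 45.124350, -89.720550
4. -73.040983, -179.250870
5. -71.553483, -124.402283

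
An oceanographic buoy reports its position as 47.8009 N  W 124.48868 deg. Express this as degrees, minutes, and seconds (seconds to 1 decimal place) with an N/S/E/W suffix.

φ: 0.800900 × 60 = 48.05400′ → 48′, remainder × 60 = 3.240″
λ: 0.488680° → 29.32080′; 0.32080 × 60 = 19.248″

47°48′3.2″ N, 124°29′19.2″ W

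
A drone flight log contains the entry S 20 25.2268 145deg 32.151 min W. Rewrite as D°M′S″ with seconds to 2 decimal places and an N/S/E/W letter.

20°25′13.61″ S, 145°32′9.06″ W

Latitude: 25.22680′ → 25′ and 0.22680 × 60 = 13.6080″
λ: 32.15100′ → 32′ and 0.15100 × 60 = 9.0600″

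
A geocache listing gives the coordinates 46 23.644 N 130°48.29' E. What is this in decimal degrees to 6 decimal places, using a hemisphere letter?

46.394067° N, 130.804833° E

Lat: 46 + 23.644/60 = 46.3940667
Longitude: 48.29′ = 0.804833°; total 130.8048333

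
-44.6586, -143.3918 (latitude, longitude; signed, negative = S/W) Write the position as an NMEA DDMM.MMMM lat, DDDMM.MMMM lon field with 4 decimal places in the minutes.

4439.5160,S / 14323.5080,W

Latitude is negative → S; |value| = 44.658600
Lat: minutes = (44.658600 − 44) × 60 = 39.516000
Longitude is negative → W; |value| = 143.391800
Lon: fractional part 0.391800 → 23.508000 minutes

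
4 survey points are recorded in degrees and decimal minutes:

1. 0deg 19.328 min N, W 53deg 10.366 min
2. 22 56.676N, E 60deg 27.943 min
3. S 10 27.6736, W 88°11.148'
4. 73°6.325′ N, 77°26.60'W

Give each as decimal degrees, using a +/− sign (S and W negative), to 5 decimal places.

Point 1:
  φ: 0 + 19.328/60 = 0.322133
  N ⇒ keep positive
  Lon: 10.366′ = 0.172767°; total 53.172767
  W → negative
Point 2:
  Lat: 56.676′ = 0.944600°; total 22.944600
  N ⇒ keep positive
  Longitude: 27.943′ = 0.465717°; total 60.465717
  E → positive
Point 3:
  φ: 10 + 27.6736/60 = 10.461227
  hemisphere S, so the sign is −
  Longitude: 11.148′ = 0.185800°; total 88.185800
  hemisphere W, so the sign is −
Point 4:
  Latitude: 6.325′ = 0.105417°; total 73.105417
  N → positive
  Lon: 26.6′ = 0.443333°; total 77.443333
  W → negative

1. 0.32213, -53.17277
2. 22.94460, 60.46572
3. -10.46123, -88.18580
4. 73.10542, -77.44333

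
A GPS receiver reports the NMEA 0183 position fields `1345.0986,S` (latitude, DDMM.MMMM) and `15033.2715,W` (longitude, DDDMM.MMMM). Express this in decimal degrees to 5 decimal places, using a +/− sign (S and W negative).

-13.75164, -150.55453

Latitude: degrees = first 2 digits = 13, minutes = 45.0986; 13 + 45.0986/60 = 13.751643
S → negative
Longitude: degrees = first 3 digits = 150, minutes = 33.2715; 150 + 33.2715/60 = 150.554525
W ⇒ negate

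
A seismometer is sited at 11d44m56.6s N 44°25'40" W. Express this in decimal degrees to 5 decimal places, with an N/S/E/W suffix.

Lat: 11° + 44/60 + 56.6/3600 = 11 + 0.733333 + 0.015722 = 11.749056
λ: 25′ + 40″ = 25.66667′; 44 + 25.66667/60 = 44.427778

11.74906° N, 44.42778° W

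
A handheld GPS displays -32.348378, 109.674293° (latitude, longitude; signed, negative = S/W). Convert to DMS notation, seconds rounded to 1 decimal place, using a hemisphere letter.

Latitude is negative → S; |value| = 32.348378
Latitude: 0.348378 × 60 = 20.90268′ → 20′, remainder × 60 = 54.161″
λ: 0.674293° → 40.45758′; 0.45758 × 60 = 27.455″

32°20′54.2″ S, 109°40′27.5″ E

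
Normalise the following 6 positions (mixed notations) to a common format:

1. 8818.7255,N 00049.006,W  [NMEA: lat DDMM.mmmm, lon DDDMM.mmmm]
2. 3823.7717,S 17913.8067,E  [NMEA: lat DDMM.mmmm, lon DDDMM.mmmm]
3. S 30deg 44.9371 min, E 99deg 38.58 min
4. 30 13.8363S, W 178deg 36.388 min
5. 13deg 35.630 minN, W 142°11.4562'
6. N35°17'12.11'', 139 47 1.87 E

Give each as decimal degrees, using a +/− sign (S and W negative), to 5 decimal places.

1. 88.31209, -0.81677
2. -38.39620, 179.23011
3. -30.74895, 99.64300
4. -30.23061, -178.60647
5. 13.59383, -142.19094
6. 35.28670, 139.78385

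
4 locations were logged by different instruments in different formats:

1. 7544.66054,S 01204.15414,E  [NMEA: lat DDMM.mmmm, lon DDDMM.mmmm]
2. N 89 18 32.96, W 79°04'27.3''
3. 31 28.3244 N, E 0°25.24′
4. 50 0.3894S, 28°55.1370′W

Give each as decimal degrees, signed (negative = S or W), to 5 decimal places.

Point 1:
  Lat: split at 2 digits → 75° and 44.66054′; 75 + 44.66054/60 = 75.744342
  S ⇒ negate
  λ: split at 3 digits → 012° and 4.15414′; 12 + 4.15414/60 = 12.069236
  E → positive
Point 2:
  φ: 18′ + 32.96″ = 18.54933′; 89 + 18.54933/60 = 89.309156
  N → positive
  λ: 79° + 4/60 + 27.3/3600 = 79 + 0.066667 + 0.007583 = 79.074250
  W ⇒ negate
Point 3:
  Latitude: 31 + 28.3244/60 = 31.472073
  N ⇒ keep positive
  Lon: 0 + 25.24/60 = 0.420667
  E ⇒ keep positive
Point 4:
  φ: 0.3894′ = 0.006490°; total 50.006490
  hemisphere S, so the sign is −
  Lon: 55.137′ = 0.918950°; total 28.918950
  hemisphere W, so the sign is −

1. -75.74434, 12.06924
2. 89.30916, -79.07425
3. 31.47207, 0.42067
4. -50.00649, -28.91895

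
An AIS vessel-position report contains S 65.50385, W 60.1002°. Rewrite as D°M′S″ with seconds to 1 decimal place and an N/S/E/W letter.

Lat: whole degrees 65; 30.23100′ → 30′ and 13.860″
Longitude: 0.100200° → 6.01200′; 0.01200 × 60 = 0.720″

65°30′13.9″ S, 60°06′0.7″ W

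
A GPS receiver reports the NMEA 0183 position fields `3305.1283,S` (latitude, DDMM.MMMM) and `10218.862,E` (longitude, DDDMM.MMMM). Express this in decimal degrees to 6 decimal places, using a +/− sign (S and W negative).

-33.085472, 102.314367

Lat: degrees = first 2 digits = 33, minutes = 5.1283; 33 + 5.1283/60 = 33.0854717
hemisphere S, so the sign is −
Longitude: degrees = first 3 digits = 102, minutes = 18.862; 102 + 18.862/60 = 102.3143667
E → positive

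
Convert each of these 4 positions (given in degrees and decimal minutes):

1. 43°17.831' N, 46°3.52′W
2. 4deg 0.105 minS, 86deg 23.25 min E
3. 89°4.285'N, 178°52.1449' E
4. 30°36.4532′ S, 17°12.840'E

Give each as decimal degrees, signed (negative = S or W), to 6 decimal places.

1. 43.297183, -46.058667
2. -4.001750, 86.387500
3. 89.071417, 178.869082
4. -30.607553, 17.214000

Point 1:
  Latitude: 43 + 17.831/60 = 43.2971833
  N ⇒ keep positive
  Lon: 3.52′ = 0.058667°; total 46.0586667
  hemisphere W, so the sign is −
Point 2:
  φ: 0.105′ = 0.001750°; total 4.0017500
  S ⇒ negate
  λ: 23.25′ = 0.387500°; total 86.3875000
  E → positive
Point 3:
  Latitude: 4.285′ = 0.071417°; total 89.0714167
  N → positive
  Lon: 178 + 52.1449/60 = 178.8690817
  E → positive
Point 4:
  Lat: 30 + 36.4532/60 = 30.6075533
  S ⇒ negate
  Longitude: 12.84′ = 0.214000°; total 17.2140000
  E → positive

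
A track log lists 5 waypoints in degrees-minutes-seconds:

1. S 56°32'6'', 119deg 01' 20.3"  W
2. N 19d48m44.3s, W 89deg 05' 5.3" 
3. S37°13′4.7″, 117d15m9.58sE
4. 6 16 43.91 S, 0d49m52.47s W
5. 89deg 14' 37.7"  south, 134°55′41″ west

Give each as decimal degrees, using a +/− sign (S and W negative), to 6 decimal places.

Point 1:
  Latitude: 32′ + 6″ = 32.10000′; 56 + 32.10000/60 = 56.5350000
  S ⇒ negate
  Lon: 1′ + 20.3″ = 1.33833′; 119 + 1.33833/60 = 119.0223056
  W → negative
Point 2:
  Lat: 19 + 48/60 + 44.3/3600 = 19.8123056
  N → positive
  Lon: 89 + 5/60 + 5.3/3600 = 89.0848056
  hemisphere W, so the sign is −
Point 3:
  φ: 13′ + 4.7″ = 13.07833′; 37 + 13.07833/60 = 37.2179722
  S → negative
  Lon: 15′ + 9.58″ = 15.15967′; 117 + 15.15967/60 = 117.2526611
  E ⇒ keep positive
Point 4:
  Lat: 6 + 16/60 + 43.91/3600 = 6.2788639
  S ⇒ negate
  Lon: 0 + 49/60 + 52.47/3600 = 0.8312417
  W ⇒ negate
Point 5:
  φ: 89 + 14/60 + 37.7/3600 = 89.2438056
  hemisphere S, so the sign is −
  Longitude: 134 + 55/60 + 41/3600 = 134.9280556
  W → negative

1. -56.535000, -119.022306
2. 19.812306, -89.084806
3. -37.217972, 117.252661
4. -6.278864, -0.831242
5. -89.243806, -134.928056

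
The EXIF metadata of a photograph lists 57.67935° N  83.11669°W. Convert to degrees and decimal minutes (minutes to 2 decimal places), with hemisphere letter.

57° 40.76′ N, 83° 7.00′ W

Lat: 57° + 0.679350 × 60 = 57° 40.7610′
Lon: fractional part 0.116690 → 7.0014 minutes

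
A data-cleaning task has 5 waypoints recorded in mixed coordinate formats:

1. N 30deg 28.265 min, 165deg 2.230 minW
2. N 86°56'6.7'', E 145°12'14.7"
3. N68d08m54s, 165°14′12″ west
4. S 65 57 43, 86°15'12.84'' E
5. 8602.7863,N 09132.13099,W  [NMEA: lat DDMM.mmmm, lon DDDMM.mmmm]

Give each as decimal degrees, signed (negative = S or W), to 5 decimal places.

Point 1:
  φ: 28.265′ = 0.471083°; total 30.471083
  N ⇒ keep positive
  Longitude: 2.23′ = 0.037167°; total 165.037167
  W ⇒ negate
Point 2:
  Lat: 56′ + 6.7″ = 56.11167′; 86 + 56.11167/60 = 86.935194
  N ⇒ keep positive
  λ: 145 + 12/60 + 14.7/3600 = 145.204083
  E → positive
Point 3:
  Lat: 68° + 8/60 + 54/3600 = 68 + 0.133333 + 0.015000 = 68.148333
  N ⇒ keep positive
  Longitude: 14′ + 12″ = 14.20000′; 165 + 14.20000/60 = 165.236667
  W → negative
Point 4:
  Lat: 65 + 57/60 + 43/3600 = 65.961944
  S → negative
  λ: 15′ + 12.84″ = 15.21400′; 86 + 15.21400/60 = 86.253567
  E ⇒ keep positive
Point 5:
  Latitude: split at 2 digits → 86° and 2.7863′; 86 + 2.7863/60 = 86.046438
  N ⇒ keep positive
  λ: degrees = first 3 digits = 91, minutes = 32.13099; 91 + 32.13099/60 = 91.535517
  hemisphere W, so the sign is −

1. 30.47108, -165.03717
2. 86.93519, 145.20408
3. 68.14833, -165.23667
4. -65.96194, 86.25357
5. 86.04644, -91.53552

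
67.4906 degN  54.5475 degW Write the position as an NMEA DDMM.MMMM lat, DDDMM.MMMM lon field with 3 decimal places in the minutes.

6729.436,N / 05432.850,W

Latitude: minutes = (67.490600 − 67) × 60 = 29.43600
Lon: minutes = (54.547500 − 54) × 60 = 32.85000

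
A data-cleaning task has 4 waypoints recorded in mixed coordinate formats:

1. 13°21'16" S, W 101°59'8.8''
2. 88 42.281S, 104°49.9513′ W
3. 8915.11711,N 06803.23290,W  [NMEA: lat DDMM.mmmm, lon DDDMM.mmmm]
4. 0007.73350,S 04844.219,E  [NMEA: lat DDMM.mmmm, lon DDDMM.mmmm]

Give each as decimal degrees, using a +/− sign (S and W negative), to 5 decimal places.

Point 1:
  Lat: 13° + 21/60 + 16/3600 = 13 + 0.350000 + 0.004444 = 13.354444
  S ⇒ negate
  λ: 59′ + 8.8″ = 59.14667′; 101 + 59.14667/60 = 101.985778
  W ⇒ negate
Point 2:
  Latitude: 42.281′ = 0.704683°; total 88.704683
  S → negative
  λ: 49.9513′ = 0.832522°; total 104.832522
  W ⇒ negate
Point 3:
  φ: degrees = first 2 digits = 89, minutes = 15.11711; 89 + 15.11711/60 = 89.251952
  N ⇒ keep positive
  λ: degrees = first 3 digits = 68, minutes = 3.2329; 68 + 3.2329/60 = 68.053882
  W → negative
Point 4:
  Lat: degrees = first 2 digits = 0, minutes = 7.7335; 0 + 7.7335/60 = 0.128892
  hemisphere S, so the sign is −
  Longitude: degrees = first 3 digits = 48, minutes = 44.219; 48 + 44.219/60 = 48.736983
  E ⇒ keep positive

1. -13.35444, -101.98578
2. -88.70468, -104.83252
3. 89.25195, -68.05388
4. -0.12889, 48.73698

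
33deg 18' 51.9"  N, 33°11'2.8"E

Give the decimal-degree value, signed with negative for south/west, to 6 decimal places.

Lat: 18′ + 51.9″ = 18.86500′; 33 + 18.86500/60 = 33.3144167
N → positive
λ: 11′ + 2.8″ = 11.04667′; 33 + 11.04667/60 = 33.1841111
E ⇒ keep positive

33.314417, 33.184111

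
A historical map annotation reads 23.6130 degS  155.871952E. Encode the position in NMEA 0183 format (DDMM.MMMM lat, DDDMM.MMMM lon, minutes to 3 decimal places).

2336.780,S / 15552.317,E

φ: fractional part 0.613000 → 36.78000 minutes
Longitude: minutes = (155.871952 − 155) × 60 = 52.31712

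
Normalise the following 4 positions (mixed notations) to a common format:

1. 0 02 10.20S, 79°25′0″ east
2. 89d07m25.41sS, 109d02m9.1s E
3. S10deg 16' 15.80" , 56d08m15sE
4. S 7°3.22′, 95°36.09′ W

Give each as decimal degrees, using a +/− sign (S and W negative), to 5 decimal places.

1. -0.03617, 79.41667
2. -89.12373, 109.03586
3. -10.27106, 56.13750
4. -7.05367, -95.60150

Point 1:
  Latitude: 0° + 2/60 + 10.2/3600 = 0 + 0.033333 + 0.002833 = 0.036167
  S → negative
  λ: 79° + 25/60 + 0/3600 = 79 + 0.416667 + 0.000000 = 79.416667
  E ⇒ keep positive
Point 2:
  φ: 89 + 7/60 + 25.41/3600 = 89.123725
  S → negative
  Longitude: 109 + 2/60 + 9.1/3600 = 109.035861
  E ⇒ keep positive
Point 3:
  Lat: 10° + 16/60 + 15.8/3600 = 10 + 0.266667 + 0.004389 = 10.271056
  S ⇒ negate
  λ: 56 + 8/60 + 15/3600 = 56.137500
  E ⇒ keep positive
Point 4:
  φ: 7 + 3.22/60 = 7.053667
  hemisphere S, so the sign is −
  Longitude: 95 + 36.09/60 = 95.601500
  hemisphere W, so the sign is −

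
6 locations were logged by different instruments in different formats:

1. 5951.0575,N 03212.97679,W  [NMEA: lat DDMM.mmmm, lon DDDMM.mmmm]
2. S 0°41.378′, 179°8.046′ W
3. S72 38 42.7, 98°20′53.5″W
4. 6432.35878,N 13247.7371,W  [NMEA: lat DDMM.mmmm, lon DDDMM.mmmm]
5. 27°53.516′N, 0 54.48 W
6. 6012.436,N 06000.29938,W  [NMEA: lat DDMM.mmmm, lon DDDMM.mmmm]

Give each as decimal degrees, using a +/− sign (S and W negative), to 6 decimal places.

Point 1:
  Lat: split at 2 digits → 59° and 51.0575′; 59 + 51.0575/60 = 59.8509583
  N → positive
  Longitude: split at 3 digits → 032° and 12.97679′; 32 + 12.97679/60 = 32.2162798
  W ⇒ negate
Point 2:
  φ: 0 + 41.378/60 = 0.6896333
  hemisphere S, so the sign is −
  λ: 179 + 8.046/60 = 179.1341000
  hemisphere W, so the sign is −
Point 3:
  Latitude: 72° + 38/60 + 42.7/3600 = 72 + 0.633333 + 0.011861 = 72.6451944
  S ⇒ negate
  Lon: 20′ + 53.5″ = 20.89167′; 98 + 20.89167/60 = 98.3481944
  W ⇒ negate
Point 4:
  φ: degrees = first 2 digits = 64, minutes = 32.35878; 64 + 32.35878/60 = 64.5393130
  N → positive
  Lon: split at 3 digits → 132° and 47.7371′; 132 + 47.7371/60 = 132.7956183
  W → negative
Point 5:
  Lat: 53.516′ = 0.891933°; total 27.8919333
  N ⇒ keep positive
  Longitude: 0 + 54.48/60 = 0.9080000
  hemisphere W, so the sign is −
Point 6:
  Lat: degrees = first 2 digits = 60, minutes = 12.436; 60 + 12.436/60 = 60.2072667
  N ⇒ keep positive
  λ: split at 3 digits → 060° and 0.29938′; 60 + 0.29938/60 = 60.0049897
  W → negative

1. 59.850958, -32.216280
2. -0.689633, -179.134100
3. -72.645194, -98.348194
4. 64.539313, -132.795618
5. 27.891933, -0.908000
6. 60.207267, -60.004990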